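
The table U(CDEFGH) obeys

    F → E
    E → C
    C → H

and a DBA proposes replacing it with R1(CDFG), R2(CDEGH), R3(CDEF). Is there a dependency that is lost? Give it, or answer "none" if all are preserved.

F → E lies within R3.
E → C lies within R2.
C → H lies within R2.
Every dependency is enforceable on the fragments, so the decomposition is dependency-preserving.

none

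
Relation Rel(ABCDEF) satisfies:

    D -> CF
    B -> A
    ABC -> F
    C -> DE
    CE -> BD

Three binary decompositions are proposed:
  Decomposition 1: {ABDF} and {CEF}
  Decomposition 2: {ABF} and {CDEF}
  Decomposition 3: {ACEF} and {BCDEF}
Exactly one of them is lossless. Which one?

Decomposition 1: common = {F}, closure = {F} → lossy.
Decomposition 2: common = {F}, closure = {F} → lossy.
Decomposition 3: common = {CEF}, closure = {ABCDEF} → lossless.

Decomposition 3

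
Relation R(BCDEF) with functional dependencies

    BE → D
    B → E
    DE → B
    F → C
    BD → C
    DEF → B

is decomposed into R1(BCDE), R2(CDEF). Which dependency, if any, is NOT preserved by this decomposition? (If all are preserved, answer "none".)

none

BE → D lies within R1.
B → E lies within R1.
DE → B lies within R1.
F → C lies within R2.
BD → C lies within R1.
DEF → B: restricted closure across fragments reaches B.
Every dependency is enforceable on the fragments, so the decomposition is dependency-preserving.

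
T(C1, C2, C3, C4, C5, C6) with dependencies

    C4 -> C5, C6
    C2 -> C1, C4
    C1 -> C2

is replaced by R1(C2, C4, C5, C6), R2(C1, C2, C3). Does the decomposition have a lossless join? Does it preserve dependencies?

Lossless test: (C2)⁺ = {C1, C2, C4, C5, C6}, which contains all of one fragment — lossless.
Dependency preservation: C2 → C1, C4 is not contained in any single fragment, but the restricted closure of its left-hand side across the fragments still reaches the right-hand side; the remaining FDs each lie inside some fragment. All dependencies are preserved.

lossless and dependency-preserving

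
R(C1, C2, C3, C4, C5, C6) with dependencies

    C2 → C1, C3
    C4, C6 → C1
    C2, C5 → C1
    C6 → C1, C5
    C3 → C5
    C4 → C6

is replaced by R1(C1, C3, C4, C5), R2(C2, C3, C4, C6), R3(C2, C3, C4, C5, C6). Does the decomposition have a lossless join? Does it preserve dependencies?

Lossless test (chase): Rows 2 and 3 agree on C2; apply C2→C1, C3 and equate their C1, C3 entries. Rows 2 and 3 agree on C6; apply C6→C1, C5 and equate their C1, C5 entries. Rows 1 and 2 agree on C4; apply C4→C6 and equate their C6 entries. Rows 1 and 2 agree on C4, C6; apply C4, C6→C1 and equate their C1 entries. Row 2 is now all distinguished symbols — the join is lossless.
Dependency preservation: the restricted closure of {C2} across the fragments never reaches {C1, C3}, so C2 → C1, C3 cannot be enforced without a join — not preserved.

lossless but not dependency-preserving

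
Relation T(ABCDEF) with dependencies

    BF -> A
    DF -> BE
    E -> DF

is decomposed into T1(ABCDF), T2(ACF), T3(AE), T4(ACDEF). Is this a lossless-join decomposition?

Chase test. Columns are ABCDEF; row i has aⱼ where attribute j ∈ Ti, else bᵢⱼ.
Initial tableau (one row per fragment):
  row 1: a1 a2 a3 a4 b15 a6
  row 2: a1 b22 a3 b24 b25 a6
  row 3: a1 b32 b33 b34 a5 b36
  row 4: a1 b42 a3 a4 a5 a6
Rows 1 and 4 agree on DF; apply DF→BE and equate their BE entries.
Rows 1 and 3 agree on E; apply E→DF and equate their DF entries.
Rows 1 and 3 agree on DF; apply DF→BE and equate their BE entries.
Row 1 is now all distinguished symbols — the join is lossless.

Yes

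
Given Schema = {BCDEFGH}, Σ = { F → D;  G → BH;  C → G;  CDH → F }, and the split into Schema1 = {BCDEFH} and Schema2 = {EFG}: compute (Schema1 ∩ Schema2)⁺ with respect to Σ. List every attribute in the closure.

DEF

Schema1 ∩ Schema2 = {EF}.
F → D applies, adding D
Closure: {DEF}.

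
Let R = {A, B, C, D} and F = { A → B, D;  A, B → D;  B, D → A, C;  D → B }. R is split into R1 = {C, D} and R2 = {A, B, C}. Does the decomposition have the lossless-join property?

Common attributes: R1 ∩ R2 = {C}.
No dependency enlarges {C}, so (C)⁺ = {C}.
The closure contains neither all of R1 = {C, D} nor all of R2 = {A, B, C}, so the common attributes are not a superkey of either fragment. The join is lossy.

No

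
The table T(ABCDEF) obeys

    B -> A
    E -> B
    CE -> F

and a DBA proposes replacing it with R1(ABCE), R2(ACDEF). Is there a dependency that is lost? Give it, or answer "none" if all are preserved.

B → A lies within R1.
E → B lies within R1.
CE → F lies within R2.
Every dependency is enforceable on the fragments, so the decomposition is dependency-preserving.

none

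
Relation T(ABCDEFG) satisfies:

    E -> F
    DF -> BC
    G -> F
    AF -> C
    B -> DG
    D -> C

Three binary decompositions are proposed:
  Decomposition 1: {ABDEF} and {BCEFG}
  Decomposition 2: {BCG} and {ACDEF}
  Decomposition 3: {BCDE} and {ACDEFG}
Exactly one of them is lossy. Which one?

Decomposition 2

Decomposition 1: common = {BEF}, closure = {BCDEFG} → lossless.
Decomposition 2: common = {C}, closure = {C} → lossy.
Decomposition 3: common = {CDE}, closure = {BCDEFG} → lossless.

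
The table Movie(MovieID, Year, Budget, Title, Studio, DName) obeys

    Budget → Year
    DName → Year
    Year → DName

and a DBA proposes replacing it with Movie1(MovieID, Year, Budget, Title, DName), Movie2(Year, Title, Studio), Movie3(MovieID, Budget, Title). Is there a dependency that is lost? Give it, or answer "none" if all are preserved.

none

Budget → Year lies within Movie1.
DName → Year lies within Movie1.
Year → DName lies within Movie1.
Every dependency is enforceable on the fragments, so the decomposition is dependency-preserving.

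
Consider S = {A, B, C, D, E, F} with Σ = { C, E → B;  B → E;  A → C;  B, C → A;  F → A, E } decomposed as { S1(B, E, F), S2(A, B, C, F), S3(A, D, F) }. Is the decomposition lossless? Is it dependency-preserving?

Lossless test (chase): Rows 1 and 2 agree on B; apply B→E and equate their E entries. Rows 2 and 3 agree on A; apply A→C and equate their C entries. Rows 1 and 2 agree on F; apply F→A, E and equate their A, E entries. Rows 1 and 3 agree on F; apply F→A, E and equate their A, E entries. Rows 2 and 3 agree on C, E; apply C, E→B and equate their B entries. Rows 1 and 2 agree on A; apply A→C and equate their C entries. Row 3 is now all distinguished symbols — the join is lossless.
Dependency preservation: the restricted closure of {C, E} across the fragments never reaches {B}, so C, E → B cannot be enforced without a join — not preserved.

lossless but not dependency-preserving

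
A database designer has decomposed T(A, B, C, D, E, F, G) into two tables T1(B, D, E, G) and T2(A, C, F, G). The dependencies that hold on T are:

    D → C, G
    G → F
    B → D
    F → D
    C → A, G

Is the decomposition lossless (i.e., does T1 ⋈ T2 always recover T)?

Common attributes: T1 ∩ T2 = {G}.
Closure of {G}: G → F applies, adding F; F → D applies, adding D; D → C, G applies, adding C; C → A, G applies, adding A. So (G)⁺ = {A, C, D, F, G}.
This closure contains every attribute of T2, so T1 ∩ T2 → T2. The join is lossless.

Yes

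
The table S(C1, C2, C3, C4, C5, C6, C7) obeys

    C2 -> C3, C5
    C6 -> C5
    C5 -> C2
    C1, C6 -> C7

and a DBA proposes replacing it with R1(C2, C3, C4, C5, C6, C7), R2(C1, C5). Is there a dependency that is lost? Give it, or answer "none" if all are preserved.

C1, C6 -> C7

Check C1, C6 → C7: no single fragment contains all of {C1, C6, C7}, and the restricted closure of {C1, C6} across the fragments never reaches {C7}.
C2 → C3, C5 is preserved.
C6 → C5 is preserved.
C5 → C2 is preserved.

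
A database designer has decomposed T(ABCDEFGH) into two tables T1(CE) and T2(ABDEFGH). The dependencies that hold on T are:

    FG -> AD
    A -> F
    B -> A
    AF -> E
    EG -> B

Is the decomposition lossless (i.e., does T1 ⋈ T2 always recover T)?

Common attributes: T1 ∩ T2 = {E}.
No dependency enlarges {E}, so (E)⁺ = {E}.
The closure contains neither all of T1 = {CE} nor all of T2 = {ABDEFGH}, so the common attributes are not a superkey of either fragment. The join is lossy.

No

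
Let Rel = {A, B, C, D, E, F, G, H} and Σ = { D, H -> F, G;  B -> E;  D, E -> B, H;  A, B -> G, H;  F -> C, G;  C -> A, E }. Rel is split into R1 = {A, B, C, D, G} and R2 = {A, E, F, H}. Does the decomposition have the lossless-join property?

No

Common attributes: R1 ∩ R2 = {A}.
No dependency enlarges {A}, so (A)⁺ = {A}.
The closure contains neither all of R1 = {A, B, C, D, G} nor all of R2 = {A, E, F, H}, so the common attributes are not a superkey of either fragment. The join is lossy.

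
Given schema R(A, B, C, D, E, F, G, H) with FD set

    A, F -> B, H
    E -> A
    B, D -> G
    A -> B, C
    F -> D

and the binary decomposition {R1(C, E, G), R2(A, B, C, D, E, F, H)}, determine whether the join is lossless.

Common attributes: R1 ∩ R2 = {C, E}.
Closure of {C, E}: E → A applies, adding A; A → B, C applies, adding B. So (C, E)⁺ = {A, B, C, E}.
The closure contains neither all of R1 = {C, E, G} nor all of R2 = {A, B, C, D, E, F, H}, so the common attributes are not a superkey of either fragment. The join is lossy.

No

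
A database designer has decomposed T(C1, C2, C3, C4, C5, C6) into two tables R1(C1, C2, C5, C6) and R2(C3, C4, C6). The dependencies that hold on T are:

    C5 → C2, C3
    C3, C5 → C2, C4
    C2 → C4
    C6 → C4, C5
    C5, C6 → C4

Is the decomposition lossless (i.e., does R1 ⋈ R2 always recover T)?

Common attributes: R1 ∩ R2 = {C6}.
Closure of {C6}: C6 → C4, C5 applies, adding C4, C5; C5 → C2, C3 applies, adding C2, C3. So (C6)⁺ = {C2, C3, C4, C5, C6}.
This closure contains every attribute of R2, so R1 ∩ R2 → R2. The join is lossless.

Yes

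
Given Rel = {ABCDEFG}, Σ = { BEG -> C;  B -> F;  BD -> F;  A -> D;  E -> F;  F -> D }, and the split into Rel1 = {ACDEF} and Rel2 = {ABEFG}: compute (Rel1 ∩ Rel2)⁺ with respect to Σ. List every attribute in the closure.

ADEF

Rel1 ∩ Rel2 = {AEF}.
A → D applies, adding D
Closure: {ADEF}.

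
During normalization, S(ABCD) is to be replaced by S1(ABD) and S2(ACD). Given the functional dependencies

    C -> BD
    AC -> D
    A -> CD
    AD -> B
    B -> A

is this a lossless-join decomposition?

Common attributes: S1 ∩ S2 = {AD}.
Closure of {AD}: A → CD applies, adding C; AD → B applies, adding B. So (AD)⁺ = {ABCD}.
This closure contains every attribute of S1, so S1 ∩ S2 → S1. The join is lossless.

Yes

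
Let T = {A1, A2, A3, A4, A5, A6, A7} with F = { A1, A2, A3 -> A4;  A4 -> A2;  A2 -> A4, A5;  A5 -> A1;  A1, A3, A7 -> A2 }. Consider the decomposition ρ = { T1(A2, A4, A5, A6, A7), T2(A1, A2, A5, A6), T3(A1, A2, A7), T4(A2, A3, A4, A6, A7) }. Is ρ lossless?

Chase test. Columns are A1, A2, A3, A4, A5, A6, A7; row i has aⱼ where attribute j ∈ Ti, else bᵢⱼ.
Initial tableau (one row per fragment):
  row 1: b11 a2 b13 a4 a5 a6 a7
  row 2: a1 a2 b23 b24 a5 a6 b27
  row 3: a1 a2 b33 b34 b35 b36 a7
  row 4: b41 a2 a3 a4 b45 a6 a7
Rows 1 and 2 agree on A2; apply A2→A4, A5 and equate their A4, A5 entries.
Rows 1 and 3 agree on A2; apply A2→A4, A5 and equate their A4, A5 entries.
Rows 1 and 4 agree on A2; apply A2→A4, A5 and equate their A4, A5 entries.
Rows 1 and 2 agree on A5; apply A5→A1 and equate their A1 entries.
Rows 1 and 4 agree on A5; apply A5→A1 and equate their A1 entries.
Row 4 is now all distinguished symbols — the join is lossless.

Yes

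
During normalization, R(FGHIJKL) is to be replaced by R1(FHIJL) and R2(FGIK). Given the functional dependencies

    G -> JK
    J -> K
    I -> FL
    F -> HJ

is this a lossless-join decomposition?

Yes

Common attributes: R1 ∩ R2 = {FI}.
Closure of {FI}: I → FL applies, adding L; F → HJ applies, adding HJ; J → K applies, adding K. So (FI)⁺ = {FHIJKL}.
This closure contains every attribute of R1, so R1 ∩ R2 → R1. The join is lossless.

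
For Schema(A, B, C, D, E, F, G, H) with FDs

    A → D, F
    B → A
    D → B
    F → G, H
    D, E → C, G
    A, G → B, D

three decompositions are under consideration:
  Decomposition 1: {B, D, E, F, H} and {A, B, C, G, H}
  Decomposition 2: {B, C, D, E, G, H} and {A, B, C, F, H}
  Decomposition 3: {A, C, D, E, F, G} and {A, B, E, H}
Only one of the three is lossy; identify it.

Decomposition 1

Decomposition 1: common = {B, H}, closure = {A, B, D, F, G, H} → lossy.
Decomposition 2: common = {B, C, H}, closure = {A, B, C, D, F, G, H} → lossless.
Decomposition 3: common = {A, E}, closure = {A, B, C, D, E, F, G, H} → lossless.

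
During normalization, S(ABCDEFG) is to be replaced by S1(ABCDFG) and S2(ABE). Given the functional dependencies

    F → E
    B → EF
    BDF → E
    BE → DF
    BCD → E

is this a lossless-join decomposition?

Common attributes: S1 ∩ S2 = {AB}.
Closure of {AB}: B → EF applies, adding EF; BE → DF applies, adding D. So (AB)⁺ = {ABDEF}.
This closure contains every attribute of S2, so S1 ∩ S2 → S2. The join is lossless.

Yes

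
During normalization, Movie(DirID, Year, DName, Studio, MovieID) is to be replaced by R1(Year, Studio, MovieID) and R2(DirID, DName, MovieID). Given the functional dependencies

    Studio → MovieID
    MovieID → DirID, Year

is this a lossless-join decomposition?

No

Common attributes: R1 ∩ R2 = {MovieID}.
Closure of {MovieID}: MovieID → DirID, Year applies, adding DirID, Year. So (MovieID)⁺ = {DirID, Year, MovieID}.
The closure contains neither all of R1 = {Year, Studio, MovieID} nor all of R2 = {DirID, DName, MovieID}, so the common attributes are not a superkey of either fragment. The join is lossy.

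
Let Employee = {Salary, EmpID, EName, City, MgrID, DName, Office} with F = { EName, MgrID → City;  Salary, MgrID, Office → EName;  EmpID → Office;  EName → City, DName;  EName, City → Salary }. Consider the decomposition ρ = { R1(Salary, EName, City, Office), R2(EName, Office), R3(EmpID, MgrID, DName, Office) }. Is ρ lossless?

No

Chase test. Columns are Salary, EmpID, EName, City, MgrID, DName, Office; row i has aⱼ where attribute j ∈ Ri, else bᵢⱼ.
Initial tableau (one row per fragment):
  row 1: a1 b12 a3 a4 b15 b16 a7
  row 2: b21 b22 a3 b24 b25 b26 a7
  row 3: b31 a2 b33 b34 a5 a6 a7
Rows 1 and 2 agree on EName; apply EName→City, DName and equate their City, DName entries.
Rows 1 and 2 agree on EName, City; apply EName, City→Salary and equate their Salary entries.
No row becomes fully distinguished — the join is lossy.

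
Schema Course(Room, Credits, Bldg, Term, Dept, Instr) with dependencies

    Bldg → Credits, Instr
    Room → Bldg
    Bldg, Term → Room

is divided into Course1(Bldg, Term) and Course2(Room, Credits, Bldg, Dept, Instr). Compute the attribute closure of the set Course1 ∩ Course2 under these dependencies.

Credits, Bldg, Instr

Course1 ∩ Course2 = {Bldg}.
Bldg → Credits, Instr applies, adding Credits, Instr
Closure: {Credits, Bldg, Instr}.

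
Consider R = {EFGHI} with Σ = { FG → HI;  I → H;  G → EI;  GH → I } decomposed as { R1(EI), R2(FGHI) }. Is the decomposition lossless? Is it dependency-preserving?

lossy and not dependency-preserving

Lossless test: (I)⁺ = {HI}, which is a superkey of neither fragment — lossy.
Dependency preservation: the restricted closure of {G} across the fragments never reaches {EI}, so G → EI cannot be enforced without a join — not preserved.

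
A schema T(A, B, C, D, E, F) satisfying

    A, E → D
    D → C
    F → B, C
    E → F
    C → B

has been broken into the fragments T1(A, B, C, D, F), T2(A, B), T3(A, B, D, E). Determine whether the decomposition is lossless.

Chase test. Columns are A, B, C, D, E, F; row i has aⱼ where attribute j ∈ Ti, else bᵢⱼ.
Initial tableau (one row per fragment):
  row 1: a1 a2 a3 a4 b15 a6
  row 2: a1 a2 b23 b24 b25 b26
  row 3: a1 a2 b33 a4 a5 b36
Rows 1 and 3 agree on D; apply D→C and equate their C entries.
No row becomes fully distinguished — the join is lossy.

No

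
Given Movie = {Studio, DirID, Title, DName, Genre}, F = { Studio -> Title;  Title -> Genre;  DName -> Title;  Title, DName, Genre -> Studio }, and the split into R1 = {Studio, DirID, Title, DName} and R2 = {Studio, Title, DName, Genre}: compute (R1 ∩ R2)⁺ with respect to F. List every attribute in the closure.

Studio, Title, DName, Genre

R1 ∩ R2 = {Studio, Title, DName}.
Title → Genre applies, adding Genre
Closure: {Studio, Title, DName, Genre}.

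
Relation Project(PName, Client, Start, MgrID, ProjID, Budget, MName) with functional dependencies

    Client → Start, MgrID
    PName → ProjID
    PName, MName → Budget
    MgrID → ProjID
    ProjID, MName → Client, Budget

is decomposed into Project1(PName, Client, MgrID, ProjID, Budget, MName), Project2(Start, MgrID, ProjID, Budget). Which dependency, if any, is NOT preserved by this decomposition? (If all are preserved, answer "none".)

Client → Start, MgrID

Check Client → Start, MgrID: no single fragment contains all of {Client, Start, MgrID}, and the restricted closure of {Client} across the fragments never reaches {Start, MgrID}.
PName → ProjID is preserved.
PName, MName → Budget is preserved.
MgrID → ProjID is preserved.
ProjID, MName → Client, Budget is preserved.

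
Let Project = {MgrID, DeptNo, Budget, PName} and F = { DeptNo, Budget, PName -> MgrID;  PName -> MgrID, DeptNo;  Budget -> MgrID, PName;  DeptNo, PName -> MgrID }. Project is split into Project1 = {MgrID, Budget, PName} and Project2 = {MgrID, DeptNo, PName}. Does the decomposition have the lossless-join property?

Common attributes: Project1 ∩ Project2 = {MgrID, PName}.
Closure of {MgrID, PName}: PName → MgrID, DeptNo applies, adding DeptNo. So (MgrID, PName)⁺ = {MgrID, DeptNo, PName}.
This closure contains every attribute of Project2, so Project1 ∩ Project2 → Project2. The join is lossless.

Yes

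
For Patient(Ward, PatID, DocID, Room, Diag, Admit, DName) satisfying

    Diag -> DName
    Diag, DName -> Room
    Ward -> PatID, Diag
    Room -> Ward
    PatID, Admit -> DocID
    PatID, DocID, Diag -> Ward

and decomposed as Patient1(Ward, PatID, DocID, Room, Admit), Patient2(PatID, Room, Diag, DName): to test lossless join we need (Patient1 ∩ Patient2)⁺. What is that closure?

Patient1 ∩ Patient2 = {PatID, Room}.
Room → Ward applies, adding Ward
Ward → PatID, Diag applies, adding Diag
Diag → DName applies, adding DName
Closure: {Ward, PatID, Room, Diag, DName}.

Ward, PatID, Room, Diag, DName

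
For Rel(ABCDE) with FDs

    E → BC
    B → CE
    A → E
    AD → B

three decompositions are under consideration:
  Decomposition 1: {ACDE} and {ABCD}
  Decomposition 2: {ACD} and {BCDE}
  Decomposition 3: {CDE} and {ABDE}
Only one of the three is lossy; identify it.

Decomposition 2

Decomposition 1: common = {ACD}, closure = {ABCDE} → lossless.
Decomposition 2: common = {CD}, closure = {CD} → lossy.
Decomposition 3: common = {DE}, closure = {BCDE} → lossless.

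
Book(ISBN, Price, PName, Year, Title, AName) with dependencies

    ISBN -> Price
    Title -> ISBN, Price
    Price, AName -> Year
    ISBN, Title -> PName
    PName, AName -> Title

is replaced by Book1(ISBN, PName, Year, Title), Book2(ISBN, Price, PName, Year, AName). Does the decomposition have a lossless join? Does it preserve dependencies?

lossy and not dependency-preserving

Lossless test: (ISBN, PName, Year)⁺ = {ISBN, Price, PName, Year}, which is a superkey of neither fragment — lossy.
Dependency preservation: the restricted closure of {PName, AName} across the fragments never reaches {Title}, so PName, AName → Title cannot be enforced without a join — not preserved.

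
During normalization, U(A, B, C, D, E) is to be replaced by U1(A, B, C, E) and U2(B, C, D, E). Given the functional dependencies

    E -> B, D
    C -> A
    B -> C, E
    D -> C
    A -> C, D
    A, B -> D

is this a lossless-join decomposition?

Yes

Common attributes: U1 ∩ U2 = {B, C, E}.
Closure of {B, C, E}: E → B, D applies, adding D; C → A applies, adding A. So (B, C, E)⁺ = {A, B, C, D, E}.
This closure contains every attribute of U1, so U1 ∩ U2 → U1. The join is lossless.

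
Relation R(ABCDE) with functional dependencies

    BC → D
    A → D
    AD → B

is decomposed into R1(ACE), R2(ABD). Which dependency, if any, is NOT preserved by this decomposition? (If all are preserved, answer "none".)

BC → D

Check BC → D: no single fragment contains all of {BCD}, and the restricted closure of {BC} across the fragments never reaches {D}.
A → D is preserved.
AD → B is preserved.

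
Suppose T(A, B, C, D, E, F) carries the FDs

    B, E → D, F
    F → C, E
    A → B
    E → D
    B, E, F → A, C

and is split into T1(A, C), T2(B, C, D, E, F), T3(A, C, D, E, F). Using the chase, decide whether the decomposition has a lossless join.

No

Chase test. Columns are A, B, C, D, E, F; row i has aⱼ where attribute j ∈ Ti, else bᵢⱼ.
Initial tableau (one row per fragment):
  row 1: a1 b12 a3 b14 b15 b16
  row 2: b21 a2 a3 a4 a5 a6
  row 3: a1 b32 a3 a4 a5 a6
Rows 1 and 3 agree on A; apply A→B and equate their B entries.
No row becomes fully distinguished — the join is lossy.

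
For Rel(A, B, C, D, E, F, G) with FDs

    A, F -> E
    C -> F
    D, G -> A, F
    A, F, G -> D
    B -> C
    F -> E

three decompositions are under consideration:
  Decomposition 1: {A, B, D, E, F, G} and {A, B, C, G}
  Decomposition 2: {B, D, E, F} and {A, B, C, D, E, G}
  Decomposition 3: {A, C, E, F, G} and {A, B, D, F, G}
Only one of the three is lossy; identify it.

Decomposition 3

Decomposition 1: common = {A, B, G}, closure = {A, B, C, D, E, F, G} → lossless.
Decomposition 2: common = {B, D, E}, closure = {B, C, D, E, F} → lossless.
Decomposition 3: common = {A, F, G}, closure = {A, D, E, F, G} → lossy.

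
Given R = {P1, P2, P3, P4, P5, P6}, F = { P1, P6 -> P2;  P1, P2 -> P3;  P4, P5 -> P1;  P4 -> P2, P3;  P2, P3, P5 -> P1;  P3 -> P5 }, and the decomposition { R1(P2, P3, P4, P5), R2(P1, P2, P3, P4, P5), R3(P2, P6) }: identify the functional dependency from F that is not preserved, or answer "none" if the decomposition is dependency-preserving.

P1, P6 -> P2

Check P1, P6 → P2: no single fragment contains all of {P1, P2, P6}, and the restricted closure of {P1, P6} across the fragments never reaches {P2}.
P1, P2 → P3 is preserved.
P4, P5 → P1 is preserved.
P4 → P2, P3 is preserved.
P2, P3, P5 → P1 is preserved.
P3 → P5 is preserved.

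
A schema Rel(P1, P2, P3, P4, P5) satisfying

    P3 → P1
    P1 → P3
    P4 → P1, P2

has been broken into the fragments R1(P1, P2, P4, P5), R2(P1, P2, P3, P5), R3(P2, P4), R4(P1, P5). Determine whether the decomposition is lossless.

Chase test. Columns are P1, P2, P3, P4, P5; row i has aⱼ where attribute j ∈ Ri, else bᵢⱼ.
Initial tableau (one row per fragment):
  row 1: a1 a2 b13 a4 a5
  row 2: a1 a2 a3 b24 a5
  row 3: b31 a2 b33 a4 b35
  row 4: a1 b42 b43 b44 a5
Rows 1 and 2 agree on P1; apply P1→P3 and equate their P3 entries.
Rows 1 and 4 agree on P1; apply P1→P3 and equate their P3 entries.
Rows 1 and 3 agree on P4; apply P4→P1, P2 and equate their P1, P2 entries.
Rows 1 and 3 agree on P1; apply P1→P3 and equate their P3 entries.
Row 1 is now all distinguished symbols — the join is lossless.

Yes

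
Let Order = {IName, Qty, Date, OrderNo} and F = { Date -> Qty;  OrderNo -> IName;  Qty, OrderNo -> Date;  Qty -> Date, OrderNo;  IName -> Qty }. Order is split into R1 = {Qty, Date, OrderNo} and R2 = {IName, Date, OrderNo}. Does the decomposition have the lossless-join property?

Common attributes: R1 ∩ R2 = {Date, OrderNo}.
Closure of {Date, OrderNo}: Date → Qty applies, adding Qty; OrderNo → IName applies, adding IName. So (Date, OrderNo)⁺ = {IName, Qty, Date, OrderNo}.
This closure contains every attribute of R1, so R1 ∩ R2 → R1. The join is lossless.

Yes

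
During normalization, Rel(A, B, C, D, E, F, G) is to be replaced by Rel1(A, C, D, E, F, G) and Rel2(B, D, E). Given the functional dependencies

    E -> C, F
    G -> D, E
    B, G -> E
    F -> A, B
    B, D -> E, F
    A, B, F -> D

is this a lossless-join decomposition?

Common attributes: Rel1 ∩ Rel2 = {D, E}.
Closure of {D, E}: E → C, F applies, adding C, F; F → A, B applies, adding A, B. So (D, E)⁺ = {A, B, C, D, E, F}.
This closure contains every attribute of Rel2, so Rel1 ∩ Rel2 → Rel2. The join is lossless.

Yes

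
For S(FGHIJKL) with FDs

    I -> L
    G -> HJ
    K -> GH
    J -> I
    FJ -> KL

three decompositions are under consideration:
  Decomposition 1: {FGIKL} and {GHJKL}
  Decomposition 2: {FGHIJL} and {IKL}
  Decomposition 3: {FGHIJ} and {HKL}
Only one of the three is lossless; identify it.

Decomposition 1: common = {GKL}, closure = {GHIJKL} → lossless.
Decomposition 2: common = {IL}, closure = {IL} → lossy.
Decomposition 3: common = {H}, closure = {H} → lossy.

Decomposition 1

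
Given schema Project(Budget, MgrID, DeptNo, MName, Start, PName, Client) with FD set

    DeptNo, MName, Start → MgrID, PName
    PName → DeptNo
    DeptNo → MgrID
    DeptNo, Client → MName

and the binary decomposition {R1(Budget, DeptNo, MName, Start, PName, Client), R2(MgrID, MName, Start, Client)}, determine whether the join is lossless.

No

Common attributes: R1 ∩ R2 = {MName, Start, Client}.
No dependency enlarges {MName, Start, Client}, so (MName, Start, Client)⁺ = {MName, Start, Client}.
The closure contains neither all of R1 = {Budget, DeptNo, MName, Start, PName, Client} nor all of R2 = {MgrID, MName, Start, Client}, so the common attributes are not a superkey of either fragment. The join is lossy.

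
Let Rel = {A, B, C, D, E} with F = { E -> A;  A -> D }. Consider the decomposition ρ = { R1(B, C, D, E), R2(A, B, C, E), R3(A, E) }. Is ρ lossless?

Chase test. Columns are A, B, C, D, E; row i has aⱼ where attribute j ∈ Ri, else bᵢⱼ.
Initial tableau (one row per fragment):
  row 1: b11 a2 a3 a4 a5
  row 2: a1 a2 a3 b24 a5
  row 3: a1 b32 b33 b34 a5
Rows 1 and 2 agree on E; apply E→A and equate their A entries.
Rows 1 and 2 agree on A; apply A→D and equate their D entries.
Rows 1 and 3 agree on A; apply A→D and equate their D entries.
Row 1 is now all distinguished symbols — the join is lossless.

Yes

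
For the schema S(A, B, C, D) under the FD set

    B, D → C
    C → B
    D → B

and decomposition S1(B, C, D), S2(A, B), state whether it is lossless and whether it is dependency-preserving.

Lossless test: (B)⁺ = {B}, which is a superkey of neither fragment — lossy.
Dependency preservation: every FD's attributes lie within a single fragment, so each can be enforced locally — preserved.

lossy but dependency-preserving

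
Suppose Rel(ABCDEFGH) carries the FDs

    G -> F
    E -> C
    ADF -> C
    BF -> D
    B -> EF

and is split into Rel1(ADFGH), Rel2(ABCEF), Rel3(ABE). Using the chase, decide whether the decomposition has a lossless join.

No

Chase test. Columns are ABCDEFGH; row i has aⱼ where attribute j ∈ Reli, else bᵢⱼ.
Initial tableau (one row per fragment):
  row 1: a1 b12 b13 a4 b15 a6 a7 a8
  row 2: a1 a2 a3 b24 a5 a6 b27 b28
  row 3: a1 a2 b33 b34 a5 b36 b37 b38
Rows 2 and 3 agree on E; apply E→C and equate their C entries.
Rows 2 and 3 agree on B; apply B→EF and equate their EF entries.
Rows 2 and 3 agree on BF; apply BF→D and equate their D entries.
No row becomes fully distinguished — the join is lossy.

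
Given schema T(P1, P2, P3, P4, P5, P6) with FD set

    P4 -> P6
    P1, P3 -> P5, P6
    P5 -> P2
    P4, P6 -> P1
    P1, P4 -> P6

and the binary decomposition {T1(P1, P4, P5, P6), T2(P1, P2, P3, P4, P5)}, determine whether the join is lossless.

Yes

Common attributes: T1 ∩ T2 = {P1, P4, P5}.
Closure of {P1, P4, P5}: P4 → P6 applies, adding P6; P5 → P2 applies, adding P2. So (P1, P4, P5)⁺ = {P1, P2, P4, P5, P6}.
This closure contains every attribute of T1, so T1 ∩ T2 → T1. The join is lossless.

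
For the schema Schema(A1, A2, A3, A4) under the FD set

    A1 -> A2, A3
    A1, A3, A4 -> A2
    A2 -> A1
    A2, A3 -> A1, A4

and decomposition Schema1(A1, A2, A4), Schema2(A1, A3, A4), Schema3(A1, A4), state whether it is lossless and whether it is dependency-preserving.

Lossless test (chase): Rows 1 and 2 agree on A1; apply A1→A2, A3 and equate their A2, A3 entries. Rows 1 and 3 agree on A1; apply A1→A2, A3 and equate their A2, A3 entries. Row 1 is now all distinguished symbols — the join is lossless.
Dependency preservation: A1 → A2, A3; A1, A3, A4 → A2; A2, A3 → A1, A4 are not contained in any single fragment, but the restricted closure of each left-hand side across the fragments still reaches the right-hand side; the remaining FDs each lie inside some fragment. All dependencies are preserved.

lossless and dependency-preserving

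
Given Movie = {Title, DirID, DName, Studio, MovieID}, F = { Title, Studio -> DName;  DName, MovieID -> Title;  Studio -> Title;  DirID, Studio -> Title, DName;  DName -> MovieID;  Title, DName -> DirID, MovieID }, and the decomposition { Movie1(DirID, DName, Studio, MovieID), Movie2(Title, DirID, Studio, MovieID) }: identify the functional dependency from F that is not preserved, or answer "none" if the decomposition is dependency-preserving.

DName, MovieID -> Title

Check DName, MovieID → Title: no single fragment contains all of {Title, DName, MovieID}, and the restricted closure of {DName, MovieID} across the fragments never reaches {Title}.
Title, Studio → DName is preserved.
Studio → Title is preserved.
DirID, Studio → Title, DName is preserved.
DName → MovieID is preserved.
Title, DName → DirID, MovieID is preserved.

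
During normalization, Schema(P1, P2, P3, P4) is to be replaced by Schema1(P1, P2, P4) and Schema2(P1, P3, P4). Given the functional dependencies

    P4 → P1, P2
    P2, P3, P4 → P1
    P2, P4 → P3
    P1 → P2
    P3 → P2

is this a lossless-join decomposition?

Common attributes: Schema1 ∩ Schema2 = {P1, P4}.
Closure of {P1, P4}: P4 → P1, P2 applies, adding P2; P2, P4 → P3 applies, adding P3. So (P1, P4)⁺ = {P1, P2, P3, P4}.
This closure contains every attribute of Schema1, so Schema1 ∩ Schema2 → Schema1. The join is lossless.

Yes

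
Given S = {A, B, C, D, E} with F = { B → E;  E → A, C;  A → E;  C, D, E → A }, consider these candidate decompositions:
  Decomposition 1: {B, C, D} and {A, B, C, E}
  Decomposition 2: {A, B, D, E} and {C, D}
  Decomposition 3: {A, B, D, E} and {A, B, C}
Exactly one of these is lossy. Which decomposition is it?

Decomposition 1: common = {B, C}, closure = {A, B, C, E} → lossless.
Decomposition 2: common = {D}, closure = {D} → lossy.
Decomposition 3: common = {A, B}, closure = {A, B, C, E} → lossless.

Decomposition 2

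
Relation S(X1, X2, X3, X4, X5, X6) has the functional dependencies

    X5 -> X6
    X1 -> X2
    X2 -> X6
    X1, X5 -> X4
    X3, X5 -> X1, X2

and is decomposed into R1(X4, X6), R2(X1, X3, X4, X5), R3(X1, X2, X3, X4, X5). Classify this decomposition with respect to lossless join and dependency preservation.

Lossless test (chase): Rows 2 and 3 agree on X5; apply X5→X6 and equate their X6 entries. Rows 2 and 3 agree on X1; apply X1→X2 and equate their X2 entries. No row becomes fully distinguished — the join is lossy.
Dependency preservation: the restricted closure of {X5} across the fragments never reaches {X6}, so X5 → X6 cannot be enforced without a join — not preserved.

lossy and not dependency-preserving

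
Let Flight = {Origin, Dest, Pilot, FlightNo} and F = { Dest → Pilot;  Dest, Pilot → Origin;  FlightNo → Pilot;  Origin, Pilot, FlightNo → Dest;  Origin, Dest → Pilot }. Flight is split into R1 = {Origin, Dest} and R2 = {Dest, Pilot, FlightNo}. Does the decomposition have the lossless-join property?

Yes

Common attributes: R1 ∩ R2 = {Dest}.
Closure of {Dest}: Dest → Pilot applies, adding Pilot; Dest, Pilot → Origin applies, adding Origin. So (Dest)⁺ = {Origin, Dest, Pilot}.
This closure contains every attribute of R1, so R1 ∩ R2 → R1. The join is lossless.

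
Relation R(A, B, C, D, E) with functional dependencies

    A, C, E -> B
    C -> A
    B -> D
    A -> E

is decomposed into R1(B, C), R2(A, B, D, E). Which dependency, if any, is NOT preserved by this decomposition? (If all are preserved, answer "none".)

C -> A

Check C → A: no single fragment contains all of {A, C}, and the restricted closure of {C} across the fragments never reaches {A}.
A, C, E → B is preserved.
B → D is preserved.
A → E is preserved.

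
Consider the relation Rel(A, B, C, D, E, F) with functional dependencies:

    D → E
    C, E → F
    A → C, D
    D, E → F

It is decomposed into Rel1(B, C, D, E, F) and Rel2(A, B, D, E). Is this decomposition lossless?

No

Common attributes: Rel1 ∩ Rel2 = {B, D, E}.
Closure of {B, D, E}: D, E → F applies, adding F. So (B, D, E)⁺ = {B, D, E, F}.
The closure contains neither all of Rel1 = {B, C, D, E, F} nor all of Rel2 = {A, B, D, E}, so the common attributes are not a superkey of either fragment. The join is lossy.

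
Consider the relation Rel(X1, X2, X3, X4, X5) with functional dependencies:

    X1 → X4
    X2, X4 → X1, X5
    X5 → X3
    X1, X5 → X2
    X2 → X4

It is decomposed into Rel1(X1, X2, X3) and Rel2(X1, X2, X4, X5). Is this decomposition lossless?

Common attributes: Rel1 ∩ Rel2 = {X1, X2}.
Closure of {X1, X2}: X1 → X4 applies, adding X4; X2, X4 → X1, X5 applies, adding X5; X5 → X3 applies, adding X3. So (X1, X2)⁺ = {X1, X2, X3, X4, X5}.
This closure contains every attribute of Rel1, so Rel1 ∩ Rel2 → Rel1. The join is lossless.

Yes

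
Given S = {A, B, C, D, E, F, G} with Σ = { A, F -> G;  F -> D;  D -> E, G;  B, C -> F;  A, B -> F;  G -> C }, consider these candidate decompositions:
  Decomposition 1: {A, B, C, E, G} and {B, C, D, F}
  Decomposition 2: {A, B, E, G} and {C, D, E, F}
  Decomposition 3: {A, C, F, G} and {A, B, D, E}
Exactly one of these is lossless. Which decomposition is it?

Decomposition 1

Decomposition 1: common = {B, C}, closure = {B, C, D, E, F, G} → lossless.
Decomposition 2: common = {E}, closure = {E} → lossy.
Decomposition 3: common = {A}, closure = {A} → lossy.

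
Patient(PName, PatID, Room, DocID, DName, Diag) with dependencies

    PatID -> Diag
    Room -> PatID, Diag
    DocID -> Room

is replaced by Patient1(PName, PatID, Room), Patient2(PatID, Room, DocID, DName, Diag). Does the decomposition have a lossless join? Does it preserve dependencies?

lossy but dependency-preserving

Lossless test: (PatID, Room)⁺ = {PatID, Room, Diag}, which is a superkey of neither fragment — lossy.
Dependency preservation: every FD's attributes lie within a single fragment, so each can be enforced locally — preserved.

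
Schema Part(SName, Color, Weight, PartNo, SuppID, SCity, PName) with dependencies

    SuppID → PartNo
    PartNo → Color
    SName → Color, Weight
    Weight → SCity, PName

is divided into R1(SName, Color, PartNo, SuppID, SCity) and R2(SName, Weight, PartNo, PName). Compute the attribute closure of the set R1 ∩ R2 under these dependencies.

R1 ∩ R2 = {SName, PartNo}.
PartNo → Color applies, adding Color
SName → Color, Weight applies, adding Weight
Weight → SCity, PName applies, adding SCity, PName
Closure: {SName, Color, Weight, PartNo, SCity, PName}.

SName, Color, Weight, PartNo, SCity, PName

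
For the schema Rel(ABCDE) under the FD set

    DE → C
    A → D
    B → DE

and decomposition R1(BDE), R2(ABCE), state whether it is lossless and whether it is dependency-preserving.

Lossless test: (BE)⁺ = {BCDE}, which contains all of one fragment — lossless.
Dependency preservation: the restricted closure of {DE} across the fragments never reaches {C}, so DE → C cannot be enforced without a join — not preserved.

lossless but not dependency-preserving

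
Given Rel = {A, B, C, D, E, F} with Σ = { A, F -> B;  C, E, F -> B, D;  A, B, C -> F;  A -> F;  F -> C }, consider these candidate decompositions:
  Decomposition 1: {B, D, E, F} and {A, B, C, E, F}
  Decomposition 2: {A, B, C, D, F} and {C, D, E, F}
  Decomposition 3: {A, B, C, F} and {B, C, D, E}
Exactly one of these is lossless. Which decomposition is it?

Decomposition 1

Decomposition 1: common = {B, E, F}, closure = {B, C, D, E, F} → lossless.
Decomposition 2: common = {C, D, F}, closure = {C, D, F} → lossy.
Decomposition 3: common = {B, C}, closure = {B, C} → lossy.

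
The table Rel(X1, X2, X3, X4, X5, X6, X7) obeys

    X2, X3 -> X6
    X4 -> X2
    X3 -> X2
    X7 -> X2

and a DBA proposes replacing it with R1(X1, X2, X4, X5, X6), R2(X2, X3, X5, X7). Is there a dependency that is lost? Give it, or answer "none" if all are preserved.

X2, X3 -> X6

Check X2, X3 → X6: no single fragment contains all of {X2, X3, X6}, and the restricted closure of {X2, X3} across the fragments never reaches {X6}.
X4 → X2 is preserved.
X3 → X2 is preserved.
X7 → X2 is preserved.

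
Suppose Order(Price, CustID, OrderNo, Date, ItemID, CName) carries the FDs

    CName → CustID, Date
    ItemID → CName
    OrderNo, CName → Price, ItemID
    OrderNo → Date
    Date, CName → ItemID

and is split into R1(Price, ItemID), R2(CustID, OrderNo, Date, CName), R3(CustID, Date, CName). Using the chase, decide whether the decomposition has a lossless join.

Chase test. Columns are Price, CustID, OrderNo, Date, ItemID, CName; row i has aⱼ where attribute j ∈ Ri, else bᵢⱼ.
Initial tableau (one row per fragment):
  row 1: a1 b12 b13 b14 a5 b16
  row 2: b21 a2 a3 a4 b25 a6
  row 3: b31 a2 b33 a4 b35 a6
Rows 2 and 3 agree on Date, CName; apply Date, CName→ItemID and equate their ItemID entries.
No row becomes fully distinguished — the join is lossy.

No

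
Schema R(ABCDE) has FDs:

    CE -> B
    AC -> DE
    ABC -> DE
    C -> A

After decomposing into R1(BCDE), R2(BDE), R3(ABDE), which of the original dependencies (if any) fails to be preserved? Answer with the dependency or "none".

C -> A

Check C → A: no single fragment contains all of {AC}, and the restricted closure of {C} across the fragments never reaches {A}.
CE → B is preserved.
AC → DE is preserved.
ABC → DE is preserved.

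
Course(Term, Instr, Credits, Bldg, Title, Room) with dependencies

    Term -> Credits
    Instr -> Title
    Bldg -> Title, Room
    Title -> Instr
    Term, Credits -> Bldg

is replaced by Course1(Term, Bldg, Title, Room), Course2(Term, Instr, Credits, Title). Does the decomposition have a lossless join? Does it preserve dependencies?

lossless and dependency-preserving

Lossless test: (Term, Title)⁺ = {Term, Instr, Credits, Bldg, Title, Room}, which contains all of one fragment — lossless.
Dependency preservation: Term, Credits → Bldg is not contained in any single fragment, but the restricted closure of its left-hand side across the fragments still reaches the right-hand side; the remaining FDs each lie inside some fragment. All dependencies are preserved.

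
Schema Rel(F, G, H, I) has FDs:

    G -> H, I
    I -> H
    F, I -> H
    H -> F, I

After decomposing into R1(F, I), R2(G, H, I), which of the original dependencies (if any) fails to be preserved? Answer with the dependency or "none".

G → H, I lies within R2.
I → H lies within R2.
F, I → H: restricted closure across fragments reaches H.
H → F, I: restricted closure across fragments reaches F, I.
Every dependency is enforceable on the fragments, so the decomposition is dependency-preserving.

none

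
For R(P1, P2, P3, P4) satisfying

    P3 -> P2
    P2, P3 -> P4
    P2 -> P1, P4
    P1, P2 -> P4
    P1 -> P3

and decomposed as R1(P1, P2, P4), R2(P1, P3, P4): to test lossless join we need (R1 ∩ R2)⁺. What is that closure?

R1 ∩ R2 = {P1, P4}.
P1 → P3 applies, adding P3
P3 → P2 applies, adding P2
Closure: {P1, P2, P3, P4}.

P1, P2, P3, P4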